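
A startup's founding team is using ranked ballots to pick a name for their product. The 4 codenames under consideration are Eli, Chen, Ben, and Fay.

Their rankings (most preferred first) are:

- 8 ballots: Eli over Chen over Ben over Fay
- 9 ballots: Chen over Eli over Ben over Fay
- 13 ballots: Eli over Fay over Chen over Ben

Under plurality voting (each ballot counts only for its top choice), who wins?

Eli

First-place vote totals:
  Eli: 21
  Chen: 9
  Ben: 0
  Fay: 0
Eli has the most first-place votes.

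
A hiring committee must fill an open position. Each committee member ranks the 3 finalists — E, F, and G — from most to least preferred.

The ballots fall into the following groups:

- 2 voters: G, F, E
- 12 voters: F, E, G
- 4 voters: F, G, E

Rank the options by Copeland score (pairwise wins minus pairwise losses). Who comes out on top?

F

Pairwise results:
  E vs F: F wins 18–0.
  E vs G: E wins 12–6.
  F vs G: F wins 16–2.
Copeland scores (wins − losses):
  E: 1 − 1 = 0
  F: 2 − 0 = 2
  G: 0 − 2 = -2
F has the best Copeland score.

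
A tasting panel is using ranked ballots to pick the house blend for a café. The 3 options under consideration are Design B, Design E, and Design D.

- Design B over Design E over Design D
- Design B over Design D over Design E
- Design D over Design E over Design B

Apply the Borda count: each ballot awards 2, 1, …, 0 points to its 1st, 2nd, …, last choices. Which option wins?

Borda scores:
  Design B: 2 + 2 + 0 = 4
  Design E: 1 + 0 + 1 = 2
  Design D: 0 + 1 + 2 = 3
Design B has the highest total.

Design B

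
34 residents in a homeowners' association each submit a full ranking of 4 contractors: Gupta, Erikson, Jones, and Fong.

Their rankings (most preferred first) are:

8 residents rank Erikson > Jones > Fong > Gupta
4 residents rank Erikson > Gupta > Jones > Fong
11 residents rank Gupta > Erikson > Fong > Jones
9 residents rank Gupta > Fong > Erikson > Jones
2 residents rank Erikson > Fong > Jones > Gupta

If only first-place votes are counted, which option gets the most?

Gupta

First-place vote totals:
  Gupta: 20
  Erikson: 14
  Jones: 0
  Fong: 0
Gupta has the most first-place votes.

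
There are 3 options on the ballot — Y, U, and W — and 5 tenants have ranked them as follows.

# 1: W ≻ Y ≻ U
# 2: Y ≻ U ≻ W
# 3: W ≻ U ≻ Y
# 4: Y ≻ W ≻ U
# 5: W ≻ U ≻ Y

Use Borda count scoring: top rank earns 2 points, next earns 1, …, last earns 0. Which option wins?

Borda scores:
  Y: 1 + 2 + 0 + 2 + 0 = 5
  U: 0 + 1 + 1 + 0 + 1 = 3
  W: 2 + 0 + 2 + 1 + 2 = 7
W has the highest total.

W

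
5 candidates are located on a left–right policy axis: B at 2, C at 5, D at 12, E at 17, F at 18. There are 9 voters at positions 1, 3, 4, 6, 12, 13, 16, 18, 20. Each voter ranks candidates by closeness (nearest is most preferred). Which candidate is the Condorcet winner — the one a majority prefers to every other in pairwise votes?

D

With single-peaked preferences on a line, the Condorcet winner is the candidate closest to the median voter.
The median voter (position 12) is closest to D at 12.
Check: D vs E — voters closer to D: 6 of 9.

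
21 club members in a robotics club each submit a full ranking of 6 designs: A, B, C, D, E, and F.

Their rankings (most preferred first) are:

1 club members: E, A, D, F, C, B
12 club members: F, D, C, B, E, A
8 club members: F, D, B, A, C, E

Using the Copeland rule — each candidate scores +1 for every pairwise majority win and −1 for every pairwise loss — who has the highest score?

Pairwise results:
  A vs B: B wins 20–1.
  A vs C: C wins 12–9.
  A vs D: D wins 20–1.
  A vs E: E wins 13–8.
  A vs F: F wins 20–1.
  B vs C: C wins 13–8.
  B vs D: D wins 21–0.
  B vs E: B wins 20–1.
  B vs F: F wins 21–0.
  C vs D: D wins 21–0.
  C vs E: C wins 20–1.
  C vs F: F wins 21–0.
  D vs E: D wins 20–1.
  D vs F: F wins 20–1.
  E vs F: F wins 20–1.
Copeland scores (wins − losses):
  A: 0 − 5 = -5
  B: 2 − 3 = -1
  C: 3 − 2 = 1
  D: 4 − 1 = 3
  E: 1 − 4 = -3
  F: 5 − 0 = 5
F has the best Copeland score.

F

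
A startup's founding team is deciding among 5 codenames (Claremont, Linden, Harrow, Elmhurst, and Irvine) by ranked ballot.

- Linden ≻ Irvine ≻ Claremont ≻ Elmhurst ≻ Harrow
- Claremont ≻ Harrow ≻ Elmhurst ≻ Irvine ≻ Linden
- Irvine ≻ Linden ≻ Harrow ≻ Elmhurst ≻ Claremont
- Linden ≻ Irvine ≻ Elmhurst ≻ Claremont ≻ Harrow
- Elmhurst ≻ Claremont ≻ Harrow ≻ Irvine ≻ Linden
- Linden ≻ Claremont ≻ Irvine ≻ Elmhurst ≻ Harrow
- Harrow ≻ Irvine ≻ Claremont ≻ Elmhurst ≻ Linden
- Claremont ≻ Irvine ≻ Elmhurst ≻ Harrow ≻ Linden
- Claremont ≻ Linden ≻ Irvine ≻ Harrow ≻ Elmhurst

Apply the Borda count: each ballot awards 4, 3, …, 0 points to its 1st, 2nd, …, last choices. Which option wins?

Borda scores:
  Claremont: 2 + 4 + 0 + 1 + 3 + 3 + 2 + 4 + 4 = 23
  Linden: 4 + 0 + 3 + 4 + 0 + 4 + 0 + 0 + 3 = 18
  Harrow: 0 + 3 + 2 + 0 + 2 + 0 + 4 + 1 + 1 = 13
  Elmhurst: 1 + 2 + 1 + 2 + 4 + 1 + 1 + 2 + 0 = 14
  Irvine: 3 + 1 + 4 + 3 + 1 + 2 + 3 + 3 + 2 = 22
Claremont has the highest total.

Claremont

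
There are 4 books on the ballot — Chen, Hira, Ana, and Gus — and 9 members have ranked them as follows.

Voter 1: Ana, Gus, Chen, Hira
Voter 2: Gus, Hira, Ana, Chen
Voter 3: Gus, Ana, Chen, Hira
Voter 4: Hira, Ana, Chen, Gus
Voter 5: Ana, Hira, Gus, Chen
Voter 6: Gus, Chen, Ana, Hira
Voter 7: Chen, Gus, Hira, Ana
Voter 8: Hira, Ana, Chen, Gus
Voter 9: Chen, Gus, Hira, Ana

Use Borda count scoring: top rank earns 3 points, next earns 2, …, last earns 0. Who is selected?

Borda scores:
  Chen: 1 + 0 + 1 + 1 + 0 + 2 + 3 + 1 + 3 = 12
  Hira: 0 + 2 + 0 + 3 + 2 + 0 + 1 + 3 + 1 = 12
  Ana: 3 + 1 + 2 + 2 + 3 + 1 + 0 + 2 + 0 = 14
  Gus: 2 + 3 + 3 + 0 + 1 + 3 + 2 + 0 + 2 = 16
Gus has the highest total.

Gus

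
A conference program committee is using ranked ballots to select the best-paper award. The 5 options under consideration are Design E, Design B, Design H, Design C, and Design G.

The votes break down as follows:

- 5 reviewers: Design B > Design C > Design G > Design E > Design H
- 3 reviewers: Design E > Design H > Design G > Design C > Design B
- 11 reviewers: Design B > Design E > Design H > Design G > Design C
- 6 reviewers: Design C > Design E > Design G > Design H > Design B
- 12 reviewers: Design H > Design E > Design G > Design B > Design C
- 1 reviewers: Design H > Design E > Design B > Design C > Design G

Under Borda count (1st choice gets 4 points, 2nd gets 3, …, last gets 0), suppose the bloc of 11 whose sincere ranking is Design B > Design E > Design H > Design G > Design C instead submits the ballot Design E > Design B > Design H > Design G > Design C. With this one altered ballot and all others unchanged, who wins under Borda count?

Borda totals with the altered ballot: Design E 118, Design B 67, Design H 89, Design C 43, Design G 63.
The winner is unchanged: still Design E.

Design E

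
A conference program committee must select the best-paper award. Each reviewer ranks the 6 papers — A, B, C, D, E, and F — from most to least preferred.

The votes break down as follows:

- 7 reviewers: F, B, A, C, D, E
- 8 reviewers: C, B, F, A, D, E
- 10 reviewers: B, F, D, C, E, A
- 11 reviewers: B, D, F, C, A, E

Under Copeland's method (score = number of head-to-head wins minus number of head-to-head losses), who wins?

B

Pairwise results:
  A vs B: B wins 36–0.
  A vs C: C wins 29–7.
  A vs D: D wins 21–15.
  A vs E: A wins 26–10.
  A vs F: F wins 36–0.
  B vs C: B wins 28–8.
  B vs D: B wins 36–0.
  B vs E: B wins 36–0.
  B vs F: B wins 29–7.
  C vs D: D wins 21–15.
  C vs E: C wins 36–0.
  C vs F: F wins 28–8.
  D vs E: D wins 36–0.
  D vs F: F wins 25–11.
  E vs F: F wins 36–0.
Copeland scores (wins − losses):
  A: 1 − 4 = -3
  B: 5 − 0 = 5
  C: 2 − 3 = -1
  D: 3 − 2 = 1
  E: 0 − 5 = -5
  F: 4 − 1 = 3
B has the best Copeland score.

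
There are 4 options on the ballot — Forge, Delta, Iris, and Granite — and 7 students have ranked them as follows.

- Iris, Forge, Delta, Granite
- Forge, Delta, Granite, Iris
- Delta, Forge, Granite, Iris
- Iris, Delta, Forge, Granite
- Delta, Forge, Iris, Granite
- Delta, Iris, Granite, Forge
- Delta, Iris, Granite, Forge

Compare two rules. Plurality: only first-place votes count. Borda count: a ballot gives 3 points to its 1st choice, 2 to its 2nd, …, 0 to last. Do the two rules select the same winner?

Yes

Plurality first-place counts: Forge 1, Delta 4, Iris 2, Granite 0 → Delta.
Borda totals: Forge 10, Delta 17, Iris 11, Granite 4 → Delta.
The two rules agree on Delta.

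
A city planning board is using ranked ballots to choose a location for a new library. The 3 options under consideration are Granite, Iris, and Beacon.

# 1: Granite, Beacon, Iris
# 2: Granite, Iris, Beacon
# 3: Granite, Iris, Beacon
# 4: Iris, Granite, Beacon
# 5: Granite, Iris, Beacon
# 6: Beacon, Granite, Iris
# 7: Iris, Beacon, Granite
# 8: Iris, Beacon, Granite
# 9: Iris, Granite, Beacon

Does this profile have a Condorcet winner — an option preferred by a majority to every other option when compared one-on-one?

Yes

Head-to-head results (9 voters total):
Granite vs Iris: Granite wins 5–4.
Granite vs Beacon: Granite wins 6–3.
Iris vs Beacon: Iris wins 7–2.
Granite beats each rival — Iris (5–4), Beacon (6–3) — so Granite is the Condorcet winner.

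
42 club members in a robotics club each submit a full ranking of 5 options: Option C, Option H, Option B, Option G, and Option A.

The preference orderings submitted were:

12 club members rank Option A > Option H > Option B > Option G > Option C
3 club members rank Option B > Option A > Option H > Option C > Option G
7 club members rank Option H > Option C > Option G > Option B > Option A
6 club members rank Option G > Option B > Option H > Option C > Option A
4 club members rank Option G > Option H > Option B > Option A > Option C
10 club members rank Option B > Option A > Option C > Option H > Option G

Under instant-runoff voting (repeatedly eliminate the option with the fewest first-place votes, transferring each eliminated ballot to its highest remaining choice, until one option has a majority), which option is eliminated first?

Round 1: Option B 13, Option A 12, Option G 10, Option H 7, Option C 0. Option C has the fewest and is eliminated.
Round 2: Option B 13, Option A 12, Option G 10, Option H 7. Option H has the fewest and is eliminated.
Round 3: Option G 17, Option B 13, Option A 12. Option A has the fewest and is eliminated.
Round 4: Option B 25, Option G 17. Option B has a majority.

Option C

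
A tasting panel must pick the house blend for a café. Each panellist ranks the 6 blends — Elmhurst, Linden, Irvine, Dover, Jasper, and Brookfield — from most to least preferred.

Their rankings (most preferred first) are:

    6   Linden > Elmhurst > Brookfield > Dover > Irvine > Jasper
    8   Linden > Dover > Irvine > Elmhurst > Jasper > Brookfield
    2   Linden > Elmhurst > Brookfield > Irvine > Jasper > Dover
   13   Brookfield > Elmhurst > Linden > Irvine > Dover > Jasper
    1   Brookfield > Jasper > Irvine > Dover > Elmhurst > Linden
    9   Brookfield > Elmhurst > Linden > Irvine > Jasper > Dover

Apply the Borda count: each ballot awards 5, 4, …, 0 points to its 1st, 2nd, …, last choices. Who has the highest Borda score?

Linden

Borda scores:
  Elmhurst: 6·4 + 8·2 + 2·4 + 13·4 + 1 + 9·4 = 137
  Linden: 6·5 + 8·5 + 2·5 + 13·3 + 0 + 9·3 = 146
  Irvine: 6·1 + 8·3 + 2·2 + 13·2 + 3 + 9·2 = 81
  Dover: 6·2 + 8·4 + 2·0 + 13·1 + 2 + 9·0 = 59
  Jasper: 6·0 + 8·1 + 2·1 + 13·0 + 4 + 9·1 = 23
  Brookfield: 6·3 + 8·0 + 2·3 + 13·5 + 5 + 9·5 = 139
Linden has the highest total.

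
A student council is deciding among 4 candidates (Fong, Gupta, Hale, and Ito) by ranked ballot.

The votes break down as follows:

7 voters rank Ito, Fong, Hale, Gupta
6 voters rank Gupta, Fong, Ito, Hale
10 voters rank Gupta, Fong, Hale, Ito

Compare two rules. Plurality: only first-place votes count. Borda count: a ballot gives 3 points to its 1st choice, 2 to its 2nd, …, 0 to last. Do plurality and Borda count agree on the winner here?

Plurality first-place counts: Fong 0, Gupta 16, Hale 0, Ito 7 → Gupta.
Borda totals: Fong 46, Gupta 48, Hale 17, Ito 27 → Gupta.
The two rules agree on Gupta.

Yes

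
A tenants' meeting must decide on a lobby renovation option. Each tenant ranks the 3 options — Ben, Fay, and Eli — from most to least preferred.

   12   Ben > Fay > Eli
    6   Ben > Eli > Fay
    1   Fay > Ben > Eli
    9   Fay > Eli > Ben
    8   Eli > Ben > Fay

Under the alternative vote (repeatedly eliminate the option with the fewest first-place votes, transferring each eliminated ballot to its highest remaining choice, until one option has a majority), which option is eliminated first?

Eli

Round 1: Ben 18, Fay 10, Eli 8. Eli has the fewest and is eliminated.
Round 2: Ben 26, Fay 10. Ben has a majority.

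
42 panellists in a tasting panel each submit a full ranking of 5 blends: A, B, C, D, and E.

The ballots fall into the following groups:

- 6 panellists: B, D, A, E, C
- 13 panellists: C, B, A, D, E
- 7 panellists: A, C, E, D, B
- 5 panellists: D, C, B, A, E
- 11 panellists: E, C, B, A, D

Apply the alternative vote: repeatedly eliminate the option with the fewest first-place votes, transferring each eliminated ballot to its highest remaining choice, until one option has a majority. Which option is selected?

C

Round 1: C 13, E 11, A 7, B 6, D 5. D has the fewest and is eliminated.
Round 2: C 18, E 11, A 7, B 6. B has the fewest and is eliminated.
Round 3: C 18, A 13, E 11. E has the fewest and is eliminated.
Round 4: C 29, A 13. C has a majority.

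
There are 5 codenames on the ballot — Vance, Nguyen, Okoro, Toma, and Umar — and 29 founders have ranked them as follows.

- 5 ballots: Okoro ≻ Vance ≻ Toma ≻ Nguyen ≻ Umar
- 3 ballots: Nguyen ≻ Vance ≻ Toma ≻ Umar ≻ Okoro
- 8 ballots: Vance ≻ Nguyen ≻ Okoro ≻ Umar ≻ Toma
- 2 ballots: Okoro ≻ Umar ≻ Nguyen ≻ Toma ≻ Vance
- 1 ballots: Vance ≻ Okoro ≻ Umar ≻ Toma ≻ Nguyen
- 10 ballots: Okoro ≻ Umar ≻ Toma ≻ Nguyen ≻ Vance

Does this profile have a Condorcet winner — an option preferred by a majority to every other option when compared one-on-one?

Head-to-head results (29 voters total):
Vance vs Nguyen: Nguyen wins 15–14.
Vance vs Okoro: Okoro wins 17–12.
Vance vs Toma: Vance wins 17–12.
Vance vs Umar: Vance wins 17–12.
Nguyen vs Okoro: Okoro wins 18–11.
Nguyen vs Toma: Toma wins 16–13.
Nguyen vs Umar: Nguyen wins 16–13.
Okoro vs Toma: Okoro wins 26–3.
Okoro vs Umar: Okoro wins 26–3.
Toma vs Umar: Umar wins 21–8.
Okoro beats each rival — Vance (17–12), Nguyen (18–11), Toma (26–3), Umar (26–3) — so Okoro is the Condorcet winner.

Yes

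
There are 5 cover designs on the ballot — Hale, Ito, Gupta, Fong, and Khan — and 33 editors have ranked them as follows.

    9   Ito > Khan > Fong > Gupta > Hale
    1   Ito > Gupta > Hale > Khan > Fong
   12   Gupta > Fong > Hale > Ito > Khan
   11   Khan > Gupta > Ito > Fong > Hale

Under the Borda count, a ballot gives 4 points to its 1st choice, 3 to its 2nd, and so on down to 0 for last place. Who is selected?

Borda scores:
  Hale: 9·0 + 2 + 12·2 + 11·0 = 26
  Ito: 9·4 + 4 + 12·1 + 11·2 = 74
  Gupta: 9·1 + 3 + 12·4 + 11·3 = 93
  Fong: 9·2 + 0 + 12·3 + 11·1 = 65
  Khan: 9·3 + 1 + 12·0 + 11·4 = 72
Gupta has the highest total.

Gupta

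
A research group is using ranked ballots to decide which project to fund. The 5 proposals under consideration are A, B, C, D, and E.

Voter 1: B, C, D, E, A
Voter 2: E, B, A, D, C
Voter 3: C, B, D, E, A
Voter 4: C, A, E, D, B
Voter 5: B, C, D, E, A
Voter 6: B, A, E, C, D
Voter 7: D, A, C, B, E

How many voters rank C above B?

3

Ballots ranking C above B: 3.
Ballots ranking B above C: 4.
So 3 of 7 voters prefer C to B.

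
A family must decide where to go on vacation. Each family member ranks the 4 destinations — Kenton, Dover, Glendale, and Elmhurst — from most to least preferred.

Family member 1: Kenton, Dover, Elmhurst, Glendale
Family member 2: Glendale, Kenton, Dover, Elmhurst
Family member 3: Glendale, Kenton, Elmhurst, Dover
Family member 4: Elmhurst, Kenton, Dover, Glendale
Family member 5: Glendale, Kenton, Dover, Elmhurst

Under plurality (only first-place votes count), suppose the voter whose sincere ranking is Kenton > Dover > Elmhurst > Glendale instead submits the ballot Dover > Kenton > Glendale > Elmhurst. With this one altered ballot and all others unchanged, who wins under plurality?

Glendale

First-place totals with the altered ballot: Kenton 0, Dover 1, Glendale 3, Elmhurst 1.
The winner is unchanged: still Glendale.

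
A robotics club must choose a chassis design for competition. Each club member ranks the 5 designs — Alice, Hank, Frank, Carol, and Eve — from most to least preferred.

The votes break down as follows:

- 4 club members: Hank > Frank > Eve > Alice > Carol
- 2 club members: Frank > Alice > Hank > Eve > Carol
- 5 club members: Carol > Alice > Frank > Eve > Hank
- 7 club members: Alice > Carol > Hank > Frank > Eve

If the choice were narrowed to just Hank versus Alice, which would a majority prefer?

Ballots ranking Hank above Alice: 4.
Ballots ranking Alice above Hank: 2+5+7 = 14.
Alice wins the head-to-head, 14–4.

Alice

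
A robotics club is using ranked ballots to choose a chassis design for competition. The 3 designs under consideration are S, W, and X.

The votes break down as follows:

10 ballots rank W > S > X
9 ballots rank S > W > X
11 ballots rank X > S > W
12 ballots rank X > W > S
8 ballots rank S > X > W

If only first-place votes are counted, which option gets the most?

First-place vote totals:
  S: 17
  W: 10
  X: 23
X has the most first-place votes.

X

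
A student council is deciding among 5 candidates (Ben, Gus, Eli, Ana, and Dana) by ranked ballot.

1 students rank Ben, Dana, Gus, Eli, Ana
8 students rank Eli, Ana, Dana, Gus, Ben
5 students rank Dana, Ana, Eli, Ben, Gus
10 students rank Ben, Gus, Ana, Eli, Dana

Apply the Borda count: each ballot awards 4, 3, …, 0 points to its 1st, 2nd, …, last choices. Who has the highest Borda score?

Ana

Borda scores:
  Ben: 4 + 8·0 + 5·1 + 10·4 = 49
  Gus: 2 + 8·1 + 5·0 + 10·3 = 40
  Eli: 1 + 8·4 + 5·2 + 10·1 = 53
  Ana: 0 + 8·3 + 5·3 + 10·2 = 59
  Dana: 3 + 8·2 + 5·4 + 10·0 = 39
Ana has the highest total.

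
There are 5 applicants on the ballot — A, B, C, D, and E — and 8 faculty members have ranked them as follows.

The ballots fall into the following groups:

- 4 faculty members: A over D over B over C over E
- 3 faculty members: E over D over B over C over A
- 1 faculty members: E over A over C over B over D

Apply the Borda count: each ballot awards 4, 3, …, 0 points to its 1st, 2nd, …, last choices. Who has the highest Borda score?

Borda scores:
  A: 4·4 + 3·0 + 3 = 19
  B: 4·2 + 3·2 + 1 = 15
  C: 4·1 + 3·1 + 2 = 9
  D: 4·3 + 3·3 + 0 = 21
  E: 4·0 + 3·4 + 4 = 16
D has the highest total.

D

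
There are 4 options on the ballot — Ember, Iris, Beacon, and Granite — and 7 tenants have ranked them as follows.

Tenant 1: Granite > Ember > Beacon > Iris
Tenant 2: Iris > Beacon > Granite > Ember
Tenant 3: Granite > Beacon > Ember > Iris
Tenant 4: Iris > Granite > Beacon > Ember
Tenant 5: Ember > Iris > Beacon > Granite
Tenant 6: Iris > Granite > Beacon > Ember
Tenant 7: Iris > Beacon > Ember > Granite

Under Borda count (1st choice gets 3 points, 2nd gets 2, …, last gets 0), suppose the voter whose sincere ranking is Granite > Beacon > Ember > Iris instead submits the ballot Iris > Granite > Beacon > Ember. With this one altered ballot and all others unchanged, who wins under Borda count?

Iris

Borda totals with the altered ballot: Ember 6, Iris 17, Beacon 9, Granite 10.
The winner is unchanged: still Iris.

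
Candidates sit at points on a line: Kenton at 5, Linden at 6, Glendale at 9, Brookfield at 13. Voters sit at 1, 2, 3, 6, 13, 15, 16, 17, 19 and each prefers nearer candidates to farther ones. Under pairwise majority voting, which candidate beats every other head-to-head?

Brookfield

With single-peaked preferences on a line, the Condorcet winner is the candidate closest to the median voter.
The median voter (position 13) is closest to Brookfield at 13.
Check: Brookfield vs Kenton — voters closer to Brookfield: 5 of 9.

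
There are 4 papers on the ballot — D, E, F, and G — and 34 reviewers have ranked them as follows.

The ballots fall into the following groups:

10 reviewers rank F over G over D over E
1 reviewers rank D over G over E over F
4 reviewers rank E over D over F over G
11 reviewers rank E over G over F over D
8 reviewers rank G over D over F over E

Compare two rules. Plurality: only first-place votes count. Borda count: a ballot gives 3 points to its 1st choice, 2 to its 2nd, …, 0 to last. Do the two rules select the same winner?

Plurality first-place counts: D 1, E 15, F 10, G 8 → E.
Borda totals: D 37, E 46, F 53, G 68 → G.
The two rules disagree: plurality picks E, Borda picks G.

No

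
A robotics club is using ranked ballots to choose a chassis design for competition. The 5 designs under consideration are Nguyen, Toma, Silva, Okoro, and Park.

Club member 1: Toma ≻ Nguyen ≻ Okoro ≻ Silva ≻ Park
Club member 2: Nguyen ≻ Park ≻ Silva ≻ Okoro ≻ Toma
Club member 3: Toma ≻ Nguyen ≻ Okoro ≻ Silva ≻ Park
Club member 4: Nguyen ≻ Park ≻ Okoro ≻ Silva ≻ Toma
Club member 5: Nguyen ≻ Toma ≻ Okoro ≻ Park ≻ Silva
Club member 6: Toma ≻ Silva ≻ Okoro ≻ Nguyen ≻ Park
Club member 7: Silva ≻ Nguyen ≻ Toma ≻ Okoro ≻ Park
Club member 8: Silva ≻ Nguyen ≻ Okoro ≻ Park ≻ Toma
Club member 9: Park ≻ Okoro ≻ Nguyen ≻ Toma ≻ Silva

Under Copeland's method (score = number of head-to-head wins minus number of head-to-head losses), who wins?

Pairwise results:
  Nguyen vs Toma: Nguyen wins 6–3.
  Nguyen vs Silva: Nguyen wins 6–3.
  Nguyen vs Okoro: Nguyen wins 7–2.
  Nguyen vs Park: Nguyen wins 8–1.
  Toma vs Silva: Toma wins 5–4.
  Toma vs Okoro: Toma wins 5–4.
  Toma vs Park: Toma wins 5–4.
  Silva vs Okoro: Okoro wins 5–4.
  Silva vs Park: Silva wins 5–4.
  Okoro vs Park: Okoro wins 6–3.
Copeland scores (wins − losses):
  Nguyen: 4 − 0 = 4
  Toma: 3 − 1 = 2
  Silva: 1 − 3 = -2
  Okoro: 2 − 2 = 0
  Park: 0 − 4 = -4
Nguyen has the best Copeland score.

Nguyen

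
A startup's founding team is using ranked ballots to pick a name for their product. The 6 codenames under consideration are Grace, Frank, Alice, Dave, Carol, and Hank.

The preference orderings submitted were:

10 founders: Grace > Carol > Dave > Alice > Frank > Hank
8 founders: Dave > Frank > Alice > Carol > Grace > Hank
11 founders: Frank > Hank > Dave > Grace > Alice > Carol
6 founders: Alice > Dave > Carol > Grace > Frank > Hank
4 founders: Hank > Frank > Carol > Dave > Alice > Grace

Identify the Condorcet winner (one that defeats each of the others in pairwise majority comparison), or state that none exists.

Dave

Head-to-head results (39 voters total):
Grace vs Frank: Frank wins 23–16.
Grace vs Alice: Grace wins 21–18.
Grace vs Dave: Dave wins 29–10.
Grace vs Carol: Grace wins 21–18.
Grace vs Hank: Grace wins 24–15.
Frank vs Alice: Frank wins 23–16.
Frank vs Dave: Dave wins 24–15.
Frank vs Carol: Frank wins 23–16.
Frank vs Hank: Frank wins 35–4.
Alice vs Dave: Dave wins 33–6.
Alice vs Carol: Alice wins 25–14.
Alice vs Hank: Alice wins 24–15.
Dave vs Carol: Dave wins 25–14.
Dave vs Hank: Dave wins 24–15.
Carol vs Hank: Carol wins 24–15.
Dave beats each rival — Grace (29–10), Frank (24–15), Alice (33–6), Carol (25–14), Hank (24–15) — so Dave is the Condorcet winner.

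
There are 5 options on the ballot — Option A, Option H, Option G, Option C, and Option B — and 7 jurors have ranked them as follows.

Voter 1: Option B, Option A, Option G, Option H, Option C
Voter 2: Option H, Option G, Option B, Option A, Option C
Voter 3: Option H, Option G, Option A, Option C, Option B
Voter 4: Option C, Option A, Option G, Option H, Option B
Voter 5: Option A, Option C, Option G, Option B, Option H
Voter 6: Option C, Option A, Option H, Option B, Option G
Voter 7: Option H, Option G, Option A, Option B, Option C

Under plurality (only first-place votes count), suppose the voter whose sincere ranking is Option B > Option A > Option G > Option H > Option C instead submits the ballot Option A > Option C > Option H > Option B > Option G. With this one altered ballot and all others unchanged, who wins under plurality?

First-place totals with the altered ballot: Option A 2, Option H 3, Option G 0, Option C 2, Option B 0.
The winner is unchanged: still Option H.

Option H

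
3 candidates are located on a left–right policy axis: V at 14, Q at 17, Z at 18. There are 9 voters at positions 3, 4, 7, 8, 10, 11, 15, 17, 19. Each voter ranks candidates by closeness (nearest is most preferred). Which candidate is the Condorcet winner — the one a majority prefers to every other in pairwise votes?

V

With single-peaked preferences on a line, the Condorcet winner is the candidate closest to the median voter.
The median voter (position 10) is closest to V at 14.
Check: V vs Z — voters closer to V: 7 of 9.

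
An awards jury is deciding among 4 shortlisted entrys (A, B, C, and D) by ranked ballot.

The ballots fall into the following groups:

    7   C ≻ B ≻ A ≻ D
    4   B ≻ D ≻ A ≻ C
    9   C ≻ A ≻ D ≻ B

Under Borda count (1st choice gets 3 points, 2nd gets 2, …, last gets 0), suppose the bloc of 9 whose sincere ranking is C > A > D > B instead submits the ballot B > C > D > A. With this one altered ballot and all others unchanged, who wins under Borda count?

Borda totals with the altered ballot: A 11, B 53, C 39, D 17.
The switch changes the winner from C to B.

B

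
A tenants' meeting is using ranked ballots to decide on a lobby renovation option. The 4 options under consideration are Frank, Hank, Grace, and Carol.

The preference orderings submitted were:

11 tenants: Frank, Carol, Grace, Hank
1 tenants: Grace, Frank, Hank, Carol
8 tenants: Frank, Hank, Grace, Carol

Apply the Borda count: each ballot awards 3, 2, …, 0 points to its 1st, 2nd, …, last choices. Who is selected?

Frank

Borda scores:
  Frank: 11·3 + 2 + 8·3 = 59
  Hank: 11·0 + 1 + 8·2 = 17
  Grace: 11·1 + 3 + 8·1 = 22
  Carol: 11·2 + 0 + 8·0 = 22
Frank has the highest total.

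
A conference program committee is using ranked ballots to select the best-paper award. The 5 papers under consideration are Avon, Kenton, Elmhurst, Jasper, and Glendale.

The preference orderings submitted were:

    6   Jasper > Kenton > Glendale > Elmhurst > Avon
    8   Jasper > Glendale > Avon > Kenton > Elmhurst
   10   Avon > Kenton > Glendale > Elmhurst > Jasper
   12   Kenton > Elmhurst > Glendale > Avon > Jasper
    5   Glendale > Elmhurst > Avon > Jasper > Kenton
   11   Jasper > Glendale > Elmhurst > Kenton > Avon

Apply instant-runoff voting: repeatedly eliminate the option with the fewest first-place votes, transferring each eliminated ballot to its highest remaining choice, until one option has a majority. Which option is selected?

Round 1: Jasper 25, Kenton 12, Avon 10, Glendale 5, Elmhurst 0. Elmhurst has the fewest and is eliminated.
Round 2: Jasper 25, Kenton 12, Avon 10, Glendale 5. Glendale has the fewest and is eliminated.
Round 3: Jasper 25, Avon 15, Kenton 12. Kenton has the fewest and is eliminated.
Round 4: Avon 27, Jasper 25. Avon has a majority.

Avon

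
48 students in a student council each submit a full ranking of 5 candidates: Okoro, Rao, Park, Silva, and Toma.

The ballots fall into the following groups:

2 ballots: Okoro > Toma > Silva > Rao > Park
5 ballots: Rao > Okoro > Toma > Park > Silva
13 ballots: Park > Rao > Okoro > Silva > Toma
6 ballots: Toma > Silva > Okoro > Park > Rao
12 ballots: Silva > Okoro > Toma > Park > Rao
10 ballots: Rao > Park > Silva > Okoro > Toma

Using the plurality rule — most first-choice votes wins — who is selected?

First-place vote totals:
  Okoro: 2
  Rao: 15
  Park: 13
  Silva: 12
  Toma: 6
Rao has the most first-place votes.

Rao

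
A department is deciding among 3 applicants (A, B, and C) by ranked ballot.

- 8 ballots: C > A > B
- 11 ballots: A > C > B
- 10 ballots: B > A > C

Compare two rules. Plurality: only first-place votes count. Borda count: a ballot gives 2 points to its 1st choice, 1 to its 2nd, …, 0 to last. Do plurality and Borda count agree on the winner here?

Yes

Plurality first-place counts: A 11, B 10, C 8 → A.
Borda totals: A 40, B 20, C 27 → A.
The two rules agree on A.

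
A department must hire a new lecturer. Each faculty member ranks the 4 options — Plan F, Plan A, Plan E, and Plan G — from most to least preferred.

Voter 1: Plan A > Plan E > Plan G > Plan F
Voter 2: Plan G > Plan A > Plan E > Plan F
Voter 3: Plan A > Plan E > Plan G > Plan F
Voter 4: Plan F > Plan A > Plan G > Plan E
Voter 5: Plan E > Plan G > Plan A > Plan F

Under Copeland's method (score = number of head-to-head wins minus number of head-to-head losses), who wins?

Pairwise results:
  Plan F vs Plan A: Plan A wins 4–1.
  Plan F vs Plan E: Plan E wins 4–1.
  Plan F vs Plan G: Plan G wins 4–1.
  Plan A vs Plan E: Plan A wins 4–1.
  Plan A vs Plan G: Plan A wins 3–2.
  Plan E vs Plan G: Plan E wins 3–2.
Copeland scores (wins − losses):
  Plan F: 0 − 3 = -3
  Plan A: 3 − 0 = 3
  Plan E: 2 − 1 = 1
  Plan G: 1 − 2 = -1
Plan A has the best Copeland score.

Plan A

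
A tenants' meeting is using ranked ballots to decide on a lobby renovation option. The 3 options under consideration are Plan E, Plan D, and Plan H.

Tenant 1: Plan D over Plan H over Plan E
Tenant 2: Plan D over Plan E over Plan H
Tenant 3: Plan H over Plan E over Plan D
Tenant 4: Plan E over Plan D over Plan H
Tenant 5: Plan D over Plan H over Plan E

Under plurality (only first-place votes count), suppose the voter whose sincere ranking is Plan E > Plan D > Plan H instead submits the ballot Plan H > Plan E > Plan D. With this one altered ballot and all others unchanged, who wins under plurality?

First-place totals with the altered ballot: Plan E 0, Plan D 3, Plan H 2.
The winner is unchanged: still Plan D.

Plan D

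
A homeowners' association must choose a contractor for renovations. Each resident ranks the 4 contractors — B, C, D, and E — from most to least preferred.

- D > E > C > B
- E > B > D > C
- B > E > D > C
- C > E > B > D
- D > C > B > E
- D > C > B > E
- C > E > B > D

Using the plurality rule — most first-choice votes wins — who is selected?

D

First-place vote totals:
  B: 1
  C: 2
  D: 3
  E: 1
D has the most first-place votes.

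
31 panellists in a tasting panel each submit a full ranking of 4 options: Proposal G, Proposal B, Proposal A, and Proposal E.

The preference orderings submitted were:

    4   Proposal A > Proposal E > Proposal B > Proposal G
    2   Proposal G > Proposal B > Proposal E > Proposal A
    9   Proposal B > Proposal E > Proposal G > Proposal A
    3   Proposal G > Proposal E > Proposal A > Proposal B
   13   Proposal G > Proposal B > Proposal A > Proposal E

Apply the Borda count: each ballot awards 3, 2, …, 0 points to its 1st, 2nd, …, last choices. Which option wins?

Borda scores:
  Proposal G: 4·0 + 2·3 + 9·1 + 3·3 + 13·3 = 63
  Proposal B: 4·1 + 2·2 + 9·3 + 3·0 + 13·2 = 61
  Proposal A: 4·3 + 2·0 + 9·0 + 3·1 + 13·1 = 28
  Proposal E: 4·2 + 2·1 + 9·2 + 3·2 + 13·0 = 34
Proposal G has the highest total.

Proposal G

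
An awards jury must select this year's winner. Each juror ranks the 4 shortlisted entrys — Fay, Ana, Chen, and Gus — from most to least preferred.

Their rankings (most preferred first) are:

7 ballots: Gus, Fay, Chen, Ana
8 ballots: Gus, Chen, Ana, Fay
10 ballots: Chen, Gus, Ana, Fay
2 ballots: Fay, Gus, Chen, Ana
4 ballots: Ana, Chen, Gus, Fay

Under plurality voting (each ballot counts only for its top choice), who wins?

First-place vote totals:
  Fay: 2
  Ana: 4
  Chen: 10
  Gus: 15
Gus has the most first-place votes.

Gus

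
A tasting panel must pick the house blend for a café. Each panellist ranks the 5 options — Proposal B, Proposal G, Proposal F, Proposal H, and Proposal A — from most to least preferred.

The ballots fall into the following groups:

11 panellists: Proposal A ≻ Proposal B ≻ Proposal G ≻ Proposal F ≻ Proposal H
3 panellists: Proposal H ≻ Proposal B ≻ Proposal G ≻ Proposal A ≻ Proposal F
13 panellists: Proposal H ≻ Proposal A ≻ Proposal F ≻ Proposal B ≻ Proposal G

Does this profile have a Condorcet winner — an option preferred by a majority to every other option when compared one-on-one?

Yes

Head-to-head results (27 voters total):
Proposal B vs Proposal G: Proposal B wins 27–0.
Proposal B vs Proposal F: Proposal B wins 14–13.
Proposal B vs Proposal H: Proposal H wins 16–11.
Proposal B vs Proposal A: Proposal A wins 24–3.
Proposal G vs Proposal F: Proposal G wins 14–13.
Proposal G vs Proposal H: Proposal H wins 16–11.
Proposal G vs Proposal A: Proposal A wins 24–3.
Proposal F vs Proposal H: Proposal H wins 16–11.
Proposal F vs Proposal A: Proposal A wins 27–0.
Proposal H vs Proposal A: Proposal H wins 16–11.
Proposal H beats each rival — Proposal B (16–11), Proposal G (16–11), Proposal F (16–11), Proposal A (16–11) — so Proposal H is the Condorcet winner.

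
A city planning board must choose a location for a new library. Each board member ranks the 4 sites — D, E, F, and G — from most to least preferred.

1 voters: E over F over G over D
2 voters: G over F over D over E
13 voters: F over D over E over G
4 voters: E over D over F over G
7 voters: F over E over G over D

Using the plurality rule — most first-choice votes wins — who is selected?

First-place vote totals:
  D: 0
  E: 5
  F: 20
  G: 2
F has the most first-place votes.

F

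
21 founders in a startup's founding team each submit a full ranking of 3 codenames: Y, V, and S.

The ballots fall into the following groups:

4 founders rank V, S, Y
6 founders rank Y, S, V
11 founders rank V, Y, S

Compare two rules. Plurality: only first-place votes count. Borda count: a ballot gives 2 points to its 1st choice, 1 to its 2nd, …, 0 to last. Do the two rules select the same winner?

Yes

Plurality first-place counts: Y 6, V 15, S 0 → V.
Borda totals: Y 23, V 30, S 10 → V.
The two rules agree on V.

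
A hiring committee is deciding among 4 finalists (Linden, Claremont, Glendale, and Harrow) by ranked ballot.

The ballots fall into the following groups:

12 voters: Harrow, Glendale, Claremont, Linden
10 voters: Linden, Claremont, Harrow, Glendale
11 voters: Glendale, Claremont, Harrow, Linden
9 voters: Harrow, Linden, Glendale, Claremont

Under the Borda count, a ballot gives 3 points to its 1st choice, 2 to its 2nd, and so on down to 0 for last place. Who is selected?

Borda scores:
  Linden: 12·0 + 10·3 + 11·0 + 9·2 = 48
  Claremont: 12·1 + 10·2 + 11·2 + 9·0 = 54
  Glendale: 12·2 + 10·0 + 11·3 + 9·1 = 66
  Harrow: 12·3 + 10·1 + 11·1 + 9·3 = 84
Harrow has the highest total.

Harrow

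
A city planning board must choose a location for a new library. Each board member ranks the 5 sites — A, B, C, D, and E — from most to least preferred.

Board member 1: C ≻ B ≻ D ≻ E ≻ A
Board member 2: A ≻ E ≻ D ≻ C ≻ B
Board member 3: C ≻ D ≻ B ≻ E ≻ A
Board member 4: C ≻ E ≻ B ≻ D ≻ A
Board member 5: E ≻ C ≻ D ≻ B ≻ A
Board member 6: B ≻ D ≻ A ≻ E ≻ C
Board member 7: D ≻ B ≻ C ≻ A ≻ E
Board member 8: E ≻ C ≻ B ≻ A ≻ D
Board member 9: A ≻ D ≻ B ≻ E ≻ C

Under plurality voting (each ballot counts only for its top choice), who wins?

First-place vote totals:
  A: 2
  B: 1
  C: 3
  D: 1
  E: 2
C has the most first-place votes.

C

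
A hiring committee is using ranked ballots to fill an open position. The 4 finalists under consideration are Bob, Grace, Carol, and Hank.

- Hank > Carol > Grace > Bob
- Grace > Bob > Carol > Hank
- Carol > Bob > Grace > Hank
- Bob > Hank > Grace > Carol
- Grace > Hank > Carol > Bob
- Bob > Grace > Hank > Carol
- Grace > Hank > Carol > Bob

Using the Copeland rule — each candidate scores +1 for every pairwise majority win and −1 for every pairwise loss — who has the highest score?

Pairwise results:
  Bob vs Grace: Grace wins 4–3.
  Bob vs Carol: Carol wins 4–3.
  Bob vs Hank: Bob wins 4–3.
  Grace vs Carol: Grace wins 5–2.
  Grace vs Hank: Grace wins 5–2.
  Carol vs Hank: Hank wins 5–2.
Copeland scores (wins − losses):
  Bob: 1 − 2 = -1
  Grace: 3 − 0 = 3
  Carol: 1 − 2 = -1
  Hank: 1 − 2 = -1
Grace has the best Copeland score.

Grace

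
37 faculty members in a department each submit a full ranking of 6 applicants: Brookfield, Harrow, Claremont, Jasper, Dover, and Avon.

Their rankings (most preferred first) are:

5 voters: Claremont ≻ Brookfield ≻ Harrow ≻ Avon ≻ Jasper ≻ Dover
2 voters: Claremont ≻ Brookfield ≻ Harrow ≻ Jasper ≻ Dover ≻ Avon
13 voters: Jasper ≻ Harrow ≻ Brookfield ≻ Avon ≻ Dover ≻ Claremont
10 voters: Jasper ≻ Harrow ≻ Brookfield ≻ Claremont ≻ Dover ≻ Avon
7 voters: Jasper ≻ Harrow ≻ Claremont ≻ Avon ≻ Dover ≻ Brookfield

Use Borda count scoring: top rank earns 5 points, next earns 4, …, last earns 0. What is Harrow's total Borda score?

141

Borda scores:
  Brookfield: 5·4 + 2·4 + 13·3 + 10·3 + 7·0 = 97
  Harrow: 5·3 + 2·3 + 13·4 + 10·4 + 7·4 = 141
  Claremont: 5·5 + 2·5 + 13·0 + 10·2 + 7·3 = 76
  Jasper: 5·1 + 2·2 + 13·5 + 10·5 + 7·5 = 159
  Dover: 5·0 + 2·1 + 13·1 + 10·1 + 7·1 = 32
  Avon: 5·2 + 2·0 + 13·2 + 10·0 + 7·2 = 50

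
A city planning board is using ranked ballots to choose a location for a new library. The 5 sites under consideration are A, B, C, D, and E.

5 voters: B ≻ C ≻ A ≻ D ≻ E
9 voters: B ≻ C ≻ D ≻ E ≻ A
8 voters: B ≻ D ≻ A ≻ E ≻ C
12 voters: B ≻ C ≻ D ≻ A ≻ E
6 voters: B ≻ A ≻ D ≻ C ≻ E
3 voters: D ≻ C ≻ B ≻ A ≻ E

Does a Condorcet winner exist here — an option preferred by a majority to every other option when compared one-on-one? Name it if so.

Head-to-head results (43 voters total):
A vs B: B wins 43–0.
A vs C: C wins 29–14.
A vs D: D wins 32–11.
A vs E: A wins 34–9.
B vs C: B wins 40–3.
B vs D: B wins 40–3.
B vs E: B wins 43–0.
C vs D: C wins 26–17.
C vs E: C wins 35–8.
D vs E: D wins 43–0.
B beats each rival — A (43–0), C (40–3), D (40–3), E (43–0) — so B is the Condorcet winner.

B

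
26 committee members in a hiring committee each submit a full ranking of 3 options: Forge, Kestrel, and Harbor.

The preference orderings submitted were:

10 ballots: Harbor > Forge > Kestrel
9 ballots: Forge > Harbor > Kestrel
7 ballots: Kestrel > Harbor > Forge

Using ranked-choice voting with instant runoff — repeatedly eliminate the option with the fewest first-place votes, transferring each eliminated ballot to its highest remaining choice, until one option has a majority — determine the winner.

Harbor

Round 1: Harbor 10, Forge 9, Kestrel 7. Kestrel has the fewest and is eliminated.
Round 2: Harbor 17, Forge 9. Harbor has a majority.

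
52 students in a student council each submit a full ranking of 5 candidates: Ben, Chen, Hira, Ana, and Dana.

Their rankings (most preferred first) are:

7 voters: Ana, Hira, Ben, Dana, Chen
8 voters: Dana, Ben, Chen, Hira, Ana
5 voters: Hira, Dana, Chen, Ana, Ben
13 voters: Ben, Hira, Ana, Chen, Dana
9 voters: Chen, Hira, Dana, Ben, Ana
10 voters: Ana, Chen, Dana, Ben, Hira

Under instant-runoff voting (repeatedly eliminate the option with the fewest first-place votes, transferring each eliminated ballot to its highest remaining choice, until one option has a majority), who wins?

Round 1: Ana 17, Ben 13, Chen 9, Dana 8, Hira 5. Hira has the fewest and is eliminated.
Round 2: Ana 17, Ben 13, Dana 13, Chen 9. Chen has the fewest and is eliminated.
Round 3: Dana 22, Ana 17, Ben 13. Ben has the fewest and is eliminated.
Round 4: Ana 30, Dana 22. Ana has a majority.

Ana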